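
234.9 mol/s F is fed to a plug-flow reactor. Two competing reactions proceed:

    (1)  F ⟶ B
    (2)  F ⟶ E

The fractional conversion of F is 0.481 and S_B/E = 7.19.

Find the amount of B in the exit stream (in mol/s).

Conversion of F: F consumed = 0.481 × 234.9 = 113 mol/s = 1ξ₁ + 1ξ₂.
Selectivity: 1ξ₁ / (1ξ₂) = 7.19 → ξ₁ = 7.19 ξ₂.
Substitute: (1·7.19 + 1) ξ₂ = 113 → ξ₂ = 13.8 mol/s, ξ₁ = 99.19 mol/s.
Outlet amounts (n = n₀ + Σ ν·ξ):
  F: 234.9 − 1(99.19) − 1(13.8) = 121.9
  B: 0 + 1(99.19) = 99.19
  E: 0 + 1(13.8) = 13.8

99.2 mol/s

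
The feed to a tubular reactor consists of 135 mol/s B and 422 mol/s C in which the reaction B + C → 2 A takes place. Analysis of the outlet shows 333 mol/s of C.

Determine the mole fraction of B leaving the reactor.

For C: n = n₀ − 1ξ → 333 = 422 − 1ξ, giving ξ = 89 mol/s.
Outlet amounts (n = n₀ + ν ξ):
  B: 135 − 1(89) = 46
  C: 422 − 1(89) = 333
  A: 0 + 2(89) = 178
Total out = 557 mol/s; y_B = 46 / 557 = 0.08259.

0.0826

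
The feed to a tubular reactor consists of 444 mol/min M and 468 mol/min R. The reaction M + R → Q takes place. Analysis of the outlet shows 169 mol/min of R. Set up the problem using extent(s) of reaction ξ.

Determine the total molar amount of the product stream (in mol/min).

613 mol/min

For R: n = n₀ − 1ξ → 169 = 468 − 1ξ, giving ξ = 299 mol/min.
Outlet amounts (n = n₀ + ν ξ):
  M: 444 − 1(299) = 145
  R: 468 − 1(299) = 169
  Q: 0 + 1(299) = 299
Total out = 145 + 169 + 299 = 613 mol/min.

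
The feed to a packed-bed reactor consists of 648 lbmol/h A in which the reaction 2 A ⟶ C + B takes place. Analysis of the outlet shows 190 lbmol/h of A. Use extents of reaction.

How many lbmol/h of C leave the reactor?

For A: n = n₀ − 2ξ → 190 = 648 − 2ξ, giving ξ = 229 lbmol/h.
Outlet amounts (n = n₀ + ν ξ):
  A: 648 − 2(229) = 190
  C: 0 + 1(229) = 229
  B: 0 + 1(229) = 229

229 lbmol/h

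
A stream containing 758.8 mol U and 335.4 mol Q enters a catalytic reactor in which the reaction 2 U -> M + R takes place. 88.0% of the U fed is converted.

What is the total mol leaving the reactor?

1090 mol

U reacted = 0.88 × 758.8 = 667.7 mol; ν_U = −2, so ξ = 667.7/2 = 333.9 mol.
Outlet amounts (n = n₀ + ν ξ):
  U: 758.8 − 2(333.9) = 91.06
  M: 0 + 1(333.9) = 333.9
  R: 0 + 1(333.9) = 333.9
  Q: 335.4 (inert)
Total out = 91.06 + 333.9 + 333.9 + 335.4 = 1094 mol.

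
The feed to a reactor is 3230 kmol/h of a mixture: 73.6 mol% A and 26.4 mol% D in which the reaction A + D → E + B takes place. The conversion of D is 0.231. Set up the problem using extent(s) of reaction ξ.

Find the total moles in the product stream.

3230 kmol/h

D reacted = 0.231 × 852.7 = 197 kmol/h; ν_D = −1, so ξ = 197/1 = 197 kmol/h.
Outlet amounts (n = n₀ + ν ξ):
  A: 2377 − 1(197) = 2180
  D: 852.7 − 1(197) = 655.7
  E: 0 + 1(197) = 197
  B: 0 + 1(197) = 197
Total out = 2180 + 655.7 + 197 + 197 = 3230 kmol/h.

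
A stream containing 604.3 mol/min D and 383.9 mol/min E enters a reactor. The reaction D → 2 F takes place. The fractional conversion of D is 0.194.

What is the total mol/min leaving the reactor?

1110 mol/min

D reacted = 0.194 × 604.3 = 117.2 mol/min; ν_D = −1, so ξ = 117.2/1 = 117.2 mol/min.
Outlet amounts (n = n₀ + ν ξ):
  D: 604.3 − 1(117.2) = 487.1
  F: 0 + 2(117.2) = 234.5
  E: 383.9 (inert)
Total out = 487.1 + 234.5 + 383.9 = 1105 mol/min.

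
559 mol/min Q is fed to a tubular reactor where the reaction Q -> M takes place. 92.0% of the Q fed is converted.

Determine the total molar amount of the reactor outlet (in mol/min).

559 mol/min

Q reacted = 0.92 × 559 = 514.3 mol/min; ν_Q = −1, so ξ = 514.3/1 = 514.3 mol/min.
Outlet amounts (n = n₀ + ν ξ):
  Q: 559 − 1(514.3) = 44.72
  M: 0 + 1(514.3) = 514.3
Total out = 44.72 + 514.3 = 559 mol/min.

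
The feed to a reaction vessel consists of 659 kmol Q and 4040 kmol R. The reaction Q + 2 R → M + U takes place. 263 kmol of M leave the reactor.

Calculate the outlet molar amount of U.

For M: n = n₀ + 1ξ → 263 = 0 + 1ξ, giving ξ = 263 kmol.
Outlet amounts (n = n₀ + ν ξ):
  Q: 659 − 1(263) = 396
  R: 4040 − 2(263) = 3514
  M: 0 + 1(263) = 263
  U: 0 + 1(263) = 263

263 kmol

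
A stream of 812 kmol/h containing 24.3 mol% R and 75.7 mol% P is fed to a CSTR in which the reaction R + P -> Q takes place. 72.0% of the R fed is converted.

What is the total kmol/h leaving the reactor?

R reacted = 0.72 × 197.3 = 142.1 kmol/h; ν_R = −1, so ξ = 142.1/1 = 142.1 kmol/h.
Outlet amounts (n = n₀ + ν ξ):
  R: 197.3 − 1(142.1) = 55.25
  P: 614.7 − 1(142.1) = 472.6
  Q: 0 + 1(142.1) = 142.1
Total out = 55.25 + 472.6 + 142.1 = 669.9 kmol/h.

670 kmol/h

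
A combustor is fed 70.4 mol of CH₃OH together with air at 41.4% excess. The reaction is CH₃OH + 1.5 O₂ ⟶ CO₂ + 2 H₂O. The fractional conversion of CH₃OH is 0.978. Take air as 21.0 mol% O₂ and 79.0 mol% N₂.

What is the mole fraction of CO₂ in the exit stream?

Stoichiometric O₂ = 1.5 × 70.4 = 105.6 mol; O₂ fed = 105.6 × 1.414 = 149.3 mol.
N₂ fed = 149.3 × 79/21 = 561.7 mol.
Fuel reacted = 0.978 × 70.4 → ξ = 68.85 mol.
Outlet (n = n₀ + ν ξ):
  CH₃OH: 70.4 − 1(68.85) = 1.549
  O₂: 149.3 − 1.5(68.85) = 46.04
  N₂: 561.7 (inert)
  CO₂: 0 + 1(68.85) = 68.85
  H₂O: 0 + 2(68.85) = 137.7
Total out = 815.9 mol; y_CO₂ = 68.85 / 815.9 = 0.08439.

0.0844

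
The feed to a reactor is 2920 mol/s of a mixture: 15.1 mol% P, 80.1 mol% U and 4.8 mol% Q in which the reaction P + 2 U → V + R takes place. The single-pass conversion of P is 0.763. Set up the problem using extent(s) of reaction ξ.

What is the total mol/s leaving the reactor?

2580 mol/s

P reacted = 0.763 × 440.9 = 336.4 mol/s; ν_P = −1, so ξ = 336.4/1 = 336.4 mol/s.
Outlet amounts (n = n₀ + ν ξ):
  P: 440.9 − 1(336.4) = 104.5
  U: 2339 − 2(336.4) = 1666
  V: 0 + 1(336.4) = 336.4
  R: 0 + 1(336.4) = 336.4
  Q: 140.2 (inert)
Total out = 104.5 + 1666 + 336.4 + 336.4 + 140.2 = 2584 mol/s.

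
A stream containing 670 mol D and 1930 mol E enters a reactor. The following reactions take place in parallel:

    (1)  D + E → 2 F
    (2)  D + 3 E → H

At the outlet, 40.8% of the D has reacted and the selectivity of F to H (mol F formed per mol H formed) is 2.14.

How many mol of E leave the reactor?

Conversion of D: D consumed = 0.408 × 670 = 273.4 mol = 1ξ₁ + 1ξ₂.
Selectivity: 2ξ₁ / (1ξ₂) = 2.14 → ξ₁ = 1.07 ξ₂.
Substitute: (1·1.07 + 1) ξ₂ = 273.4 → ξ₂ = 132.1 mol, ξ₁ = 141.3 mol.
Outlet amounts (n = n₀ + Σ ν·ξ):
  D: 670 − 1(141.3) − 1(132.1) = 396.6
  E: 1930 − 1(141.3) − 3(132.1) = 1393
  F: 0 + 2(141.3) = 282.6
  H: 0 + 1(132.1) = 132.1

1390 mol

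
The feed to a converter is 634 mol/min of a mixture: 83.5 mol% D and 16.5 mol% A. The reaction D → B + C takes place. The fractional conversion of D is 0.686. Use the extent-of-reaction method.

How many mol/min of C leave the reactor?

D reacted = 0.686 × 529.4 = 363.2 mol/min; ν_D = −1, so ξ = 363.2/1 = 363.2 mol/min.
Outlet amounts (n = n₀ + ν ξ):
  D: 529.4 − 1(363.2) = 166.2
  B: 0 + 1(363.2) = 363.2
  C: 0 + 1(363.2) = 363.2
  A: 104.6 (inert)

363 mol/min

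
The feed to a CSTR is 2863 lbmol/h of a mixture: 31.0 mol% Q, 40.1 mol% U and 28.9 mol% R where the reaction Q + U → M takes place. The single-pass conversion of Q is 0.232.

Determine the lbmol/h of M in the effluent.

206 lbmol/h

Q reacted = 0.232 × 887.5 = 205.9 lbmol/h; ν_Q = −1, so ξ = 205.9/1 = 205.9 lbmol/h.
Outlet amounts (n = n₀ + ν ξ):
  Q: 887.5 − 1(205.9) = 681.6
  U: 1148 − 1(205.9) = 942.2
  M: 0 + 1(205.9) = 205.9
  R: 827.4 (inert)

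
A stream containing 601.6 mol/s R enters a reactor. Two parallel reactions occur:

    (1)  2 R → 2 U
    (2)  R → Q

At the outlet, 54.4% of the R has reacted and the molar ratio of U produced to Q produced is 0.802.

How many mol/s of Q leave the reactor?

Conversion of R: R consumed = 0.544 × 601.6 = 327.3 mol/s = 2ξ₁ + 1ξ₂.
Selectivity: 2ξ₁ / (1ξ₂) = 0.802 → ξ₁ = 0.401 ξ₂.
Substitute: (2·0.401 + 1) ξ₂ = 327.3 → ξ₂ = 181.6 mol/s, ξ₁ = 72.83 mol/s.
Outlet amounts (n = n₀ + Σ ν·ξ):
  R: 601.6 − 2(72.83) − 1(181.6) = 274.3
  U: 0 + 2(72.83) = 145.7
  Q: 0 + 1(181.6) = 181.6

182 mol/s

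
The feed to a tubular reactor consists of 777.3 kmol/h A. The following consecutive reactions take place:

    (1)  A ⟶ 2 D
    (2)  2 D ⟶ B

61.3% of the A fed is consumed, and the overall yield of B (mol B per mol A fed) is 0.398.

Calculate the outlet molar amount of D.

Conversion of A: A consumed = 1ξ₁ = 0.613 × 777.3 → ξ₁ = 476.5 kmol/h.
Yield of B: 1ξ₂ / 777.3 = 0.398 → ξ₂ = 309.4 kmol/h.
Outlet amounts (n = n₀ + Σ ν·ξ):
  A: 777.3 − 1(476.5) = 300.8
  D: 0 + 2(476.5) − 2(309.4) = 334.2
  B: 0 + 1(309.4) = 309.4

334 kmol/h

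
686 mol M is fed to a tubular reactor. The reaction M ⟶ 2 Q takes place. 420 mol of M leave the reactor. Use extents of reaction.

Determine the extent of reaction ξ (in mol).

ξ = 266 mol

For M: n = n₀ − 1ξ → 420 = 686 − 1ξ, giving ξ = 266 mol.
Outlet amounts (n = n₀ + ν ξ):
  M: 686 − 1(266) = 420
  Q: 0 + 2(266) = 532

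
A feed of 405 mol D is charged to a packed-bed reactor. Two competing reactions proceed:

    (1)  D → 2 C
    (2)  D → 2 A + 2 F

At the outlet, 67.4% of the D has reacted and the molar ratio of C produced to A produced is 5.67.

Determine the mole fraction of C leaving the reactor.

Conversion of D: D consumed = 0.674 × 405 = 273 mol = 1ξ₁ + 1ξ₂.
Selectivity: 2ξ₁ / (2ξ₂) = 5.67 → ξ₁ = 5.67 ξ₂.
Substitute: (1·5.67 + 1) ξ₂ = 273 → ξ₂ = 40.93 mol, ξ₁ = 232 mol.
Outlet amounts (n = n₀ + Σ ν·ξ):
  D: 405 − 1(232) − 1(40.93) = 132
  C: 0 + 2(232) = 464.1
  A: 0 + 2(40.93) = 81.85
  F: 0 + 2(40.93) = 81.85
Total out = 759.8 mol; y_C = 464.1 / 759.8 = 0.6108.

0.611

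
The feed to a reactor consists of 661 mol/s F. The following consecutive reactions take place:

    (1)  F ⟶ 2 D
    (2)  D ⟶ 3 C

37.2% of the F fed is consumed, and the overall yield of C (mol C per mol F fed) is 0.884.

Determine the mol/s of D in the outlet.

Conversion of F: F consumed = 1ξ₁ = 0.372 × 661 → ξ₁ = 245.9 mol/s.
Yield of C: 3ξ₂ / 661 = 0.884 → ξ₂ = 194.8 mol/s.
Outlet amounts (n = n₀ + Σ ν·ξ):
  F: 661 − 1(245.9) = 415.1
  D: 0 + 2(245.9) − 1(194.8) = 297
  C: 0 + 3(194.8) = 584.3

297 mol/s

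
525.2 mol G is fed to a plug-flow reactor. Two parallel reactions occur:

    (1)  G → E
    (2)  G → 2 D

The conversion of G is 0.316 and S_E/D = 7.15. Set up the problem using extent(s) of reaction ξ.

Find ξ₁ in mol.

ξ₁ = 155 mol

Conversion of G: G consumed = 0.316 × 525.2 = 166 mol = 1ξ₁ + 1ξ₂.
Selectivity: 1ξ₁ / (2ξ₂) = 7.15 → ξ₁ = 14.3 ξ₂.
Substitute: (1·14.3 + 1) ξ₂ = 166 → ξ₂ = 10.85 mol, ξ₁ = 155.1 mol.
Outlet amounts (n = n₀ + Σ ν·ξ):
  G: 525.2 − 1(155.1) − 1(10.85) = 359.2
  E: 0 + 1(155.1) = 155.1
  D: 0 + 2(10.85) = 21.69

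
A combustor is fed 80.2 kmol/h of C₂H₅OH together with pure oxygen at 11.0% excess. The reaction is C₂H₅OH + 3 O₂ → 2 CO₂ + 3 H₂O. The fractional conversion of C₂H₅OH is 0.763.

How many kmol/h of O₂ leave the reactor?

Stoichiometric O₂ = 3 × 80.2 = 240.6 kmol/h; O₂ fed = 240.6 × 1.110 = 267.1 kmol/h.
Fuel reacted = 0.763 × 80.2 → ξ = 61.19 kmol/h.
Outlet (n = n₀ + ν ξ):
  C₂H₅OH: 80.2 − 1(61.19) = 19.01
  O₂: 267.1 − 3(61.19) = 83.49
  CO₂: 0 + 2(61.19) = 122.4
  H₂O: 0 + 3(61.19) = 183.6

83.5 kmol/h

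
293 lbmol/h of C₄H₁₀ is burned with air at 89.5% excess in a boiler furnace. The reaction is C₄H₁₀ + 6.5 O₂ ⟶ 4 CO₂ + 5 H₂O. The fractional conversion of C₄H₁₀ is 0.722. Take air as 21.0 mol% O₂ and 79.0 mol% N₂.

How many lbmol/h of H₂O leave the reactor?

Stoichiometric O₂ = 6.5 × 293 = 1904 lbmol/h; O₂ fed = 1904 × 1.895 = 3609 lbmol/h.
N₂ fed = 3609 × 79/21 = 13580 lbmol/h.
Fuel reacted = 0.722 × 293 → ξ = 211.5 lbmol/h.
Outlet (n = n₀ + ν ξ):
  C₄H₁₀: 293 − 1(211.5) = 81.45
  O₂: 3609 − 6.5(211.5) = 2234
  N₂: 13580 (inert)
  CO₂: 0 + 4(211.5) = 846.2
  H₂O: 0 + 5(211.5) = 1058

1060 lbmol/h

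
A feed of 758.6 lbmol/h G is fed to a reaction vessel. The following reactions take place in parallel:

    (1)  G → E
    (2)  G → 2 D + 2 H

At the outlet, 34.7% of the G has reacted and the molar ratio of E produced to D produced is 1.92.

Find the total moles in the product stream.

Conversion of G: G consumed = 0.347 × 758.6 = 263.2 lbmol/h = 1ξ₁ + 1ξ₂.
Selectivity: 1ξ₁ / (2ξ₂) = 1.92 → ξ₁ = 3.84 ξ₂.
Substitute: (1·3.84 + 1) ξ₂ = 263.2 → ξ₂ = 54.39 lbmol/h, ξ₁ = 208.8 lbmol/h.
Outlet amounts (n = n₀ + Σ ν·ξ):
  G: 758.6 − 1(208.8) − 1(54.39) = 495.4
  E: 0 + 1(208.8) = 208.8
  D: 0 + 2(54.39) = 108.8
  H: 0 + 2(54.39) = 108.8
Total out = 495.4 + 208.8 + 108.8 + 108.8 = 921.8 lbmol/h.

922 lbmol/h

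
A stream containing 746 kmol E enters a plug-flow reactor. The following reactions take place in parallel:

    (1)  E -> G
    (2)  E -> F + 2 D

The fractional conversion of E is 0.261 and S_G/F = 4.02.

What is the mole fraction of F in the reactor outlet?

Conversion of E: E consumed = 0.261 × 746 = 194.7 kmol = 1ξ₁ + 1ξ₂.
Selectivity: 1ξ₁ / (1ξ₂) = 4.02 → ξ₁ = 4.02 ξ₂.
Substitute: (1·4.02 + 1) ξ₂ = 194.7 → ξ₂ = 38.79 kmol, ξ₁ = 155.9 kmol.
Outlet amounts (n = n₀ + Σ ν·ξ):
  E: 746 − 1(155.9) − 1(38.79) = 551.3
  G: 0 + 1(155.9) = 155.9
  F: 0 + 1(38.79) = 38.79
  D: 0 + 2(38.79) = 77.57
Total out = 823.6 kmol; y_F = 38.79 / 823.6 = 0.04709.

0.0471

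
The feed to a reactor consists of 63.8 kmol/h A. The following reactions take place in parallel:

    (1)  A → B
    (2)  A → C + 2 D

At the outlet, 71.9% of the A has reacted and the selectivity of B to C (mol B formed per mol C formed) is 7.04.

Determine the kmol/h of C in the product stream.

Conversion of A: A consumed = 0.719 × 63.8 = 45.87 kmol/h = 1ξ₁ + 1ξ₂.
Selectivity: 1ξ₁ / (1ξ₂) = 7.04 → ξ₁ = 7.04 ξ₂.
Substitute: (1·7.04 + 1) ξ₂ = 45.87 → ξ₂ = 5.705 kmol/h, ξ₁ = 40.17 kmol/h.
Outlet amounts (n = n₀ + Σ ν·ξ):
  A: 63.8 − 1(40.17) − 1(5.705) = 17.93
  B: 0 + 1(40.17) = 40.17
  C: 0 + 1(5.705) = 5.705
  D: 0 + 2(5.705) = 11.41

5.71 kmol/h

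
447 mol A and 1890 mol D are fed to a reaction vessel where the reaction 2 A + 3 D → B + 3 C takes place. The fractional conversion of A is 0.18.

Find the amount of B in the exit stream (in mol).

40.2 mol

A reacted = 0.18 × 447 = 80.46 mol; ν_A = −2, so ξ = 80.46/2 = 40.23 mol.
Outlet amounts (n = n₀ + ν ξ):
  A: 447 − 2(40.23) = 366.5
  D: 1890 − 3(40.23) = 1769
  B: 0 + 1(40.23) = 40.23
  C: 0 + 3(40.23) = 120.7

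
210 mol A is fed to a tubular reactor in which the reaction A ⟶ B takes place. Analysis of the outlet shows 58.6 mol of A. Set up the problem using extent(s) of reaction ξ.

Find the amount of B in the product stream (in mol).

151 mol

For A: n = n₀ − 1ξ → 58.6 = 210 − 1ξ, giving ξ = 151.4 mol.
Outlet amounts (n = n₀ + ν ξ):
  A: 210 − 1(151.4) = 58.6
  B: 0 + 1(151.4) = 151.4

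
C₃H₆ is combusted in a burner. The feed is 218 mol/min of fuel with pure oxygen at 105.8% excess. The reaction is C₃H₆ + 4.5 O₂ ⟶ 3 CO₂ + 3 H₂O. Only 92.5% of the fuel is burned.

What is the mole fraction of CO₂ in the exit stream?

0.259

Stoichiometric O₂ = 4.5 × 218 = 981 mol/min; O₂ fed = 981 × 2.058 = 2019 mol/min.
Fuel reacted = 0.925 × 218 → ξ = 201.7 mol/min.
Outlet (n = n₀ + ν ξ):
  C₃H₆: 218 − 1(201.7) = 16.35
  O₂: 2019 − 4.5(201.7) = 1111
  CO₂: 0 + 3(201.7) = 605
  H₂O: 0 + 3(201.7) = 605
Total out = 2338 mol/min; y_CO₂ = 605 / 2338 = 0.2588.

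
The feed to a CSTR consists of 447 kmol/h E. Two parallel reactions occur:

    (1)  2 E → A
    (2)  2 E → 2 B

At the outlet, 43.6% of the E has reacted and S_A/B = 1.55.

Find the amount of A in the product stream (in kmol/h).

Conversion of E: E consumed = 0.436 × 447 = 194.9 kmol/h = 2ξ₁ + 2ξ₂.
Selectivity: 1ξ₁ / (2ξ₂) = 1.55 → ξ₁ = 3.1 ξ₂.
Substitute: (2·3.1 + 2) ξ₂ = 194.9 → ξ₂ = 23.77 kmol/h, ξ₁ = 73.68 kmol/h.
Outlet amounts (n = n₀ + Σ ν·ξ):
  E: 447 − 2(73.68) − 2(23.77) = 252.1
  A: 0 + 1(73.68) = 73.68
  B: 0 + 2(23.77) = 47.53

73.7 kmol/h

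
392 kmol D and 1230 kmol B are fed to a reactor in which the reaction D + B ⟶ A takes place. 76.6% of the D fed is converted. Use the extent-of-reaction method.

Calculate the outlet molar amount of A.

D reacted = 0.766 × 392 = 300.3 kmol; ν_D = −1, so ξ = 300.3/1 = 300.3 kmol.
Outlet amounts (n = n₀ + ν ξ):
  D: 392 − 1(300.3) = 91.73
  B: 1230 − 1(300.3) = 929.7
  A: 0 + 1(300.3) = 300.3

300 kmol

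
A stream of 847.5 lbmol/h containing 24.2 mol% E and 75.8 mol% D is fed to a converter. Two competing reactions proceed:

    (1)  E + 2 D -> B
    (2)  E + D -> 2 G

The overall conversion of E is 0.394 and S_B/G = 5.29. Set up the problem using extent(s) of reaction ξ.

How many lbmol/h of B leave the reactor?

Conversion of E: E consumed = 0.394 × 205.1 = 80.81 lbmol/h = 1ξ₁ + 1ξ₂.
Selectivity: 1ξ₁ / (2ξ₂) = 5.29 → ξ₁ = 10.58 ξ₂.
Substitute: (1·10.58 + 1) ξ₂ = 80.81 → ξ₂ = 6.978 lbmol/h, ξ₁ = 73.83 lbmol/h.
Outlet amounts (n = n₀ + Σ ν·ξ):
  E: 205.1 − 1(73.83) − 1(6.978) = 124.3
  D: 642.4 − 2(73.83) − 1(6.978) = 487.8
  B: 0 + 1(73.83) = 73.83
  G: 0 + 2(6.978) = 13.96

73.8 lbmol/h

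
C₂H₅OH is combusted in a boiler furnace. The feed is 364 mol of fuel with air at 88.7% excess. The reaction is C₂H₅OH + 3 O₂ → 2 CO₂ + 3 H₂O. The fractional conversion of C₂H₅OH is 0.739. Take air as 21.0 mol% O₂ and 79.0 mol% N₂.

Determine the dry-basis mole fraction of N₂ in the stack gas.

0.804

Stoichiometric O₂ = 3 × 364 = 1092 mol; O₂ fed = 1092 × 1.887 = 2061 mol.
N₂ fed = 2061 × 79/21 = 7752 mol.
Fuel reacted = 0.739 × 364 → ξ = 269 mol.
Outlet (n = n₀ + ν ξ):
  C₂H₅OH: 364 − 1(269) = 95
  O₂: 2061 − 3(269) = 1254
  N₂: 7752 (inert)
  CO₂: 0 + 2(269) = 538
  H₂O: 0 + 3(269) = 807
Dry total = 9638 mol; y_N₂ (dry) = 7752 / 9638 = 0.8043.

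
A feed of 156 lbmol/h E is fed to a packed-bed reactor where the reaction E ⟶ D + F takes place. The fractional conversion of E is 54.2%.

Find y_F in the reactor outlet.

E reacted = 0.542 × 156 = 84.55 lbmol/h; ν_E = −1, so ξ = 84.55/1 = 84.55 lbmol/h.
Outlet amounts (n = n₀ + ν ξ):
  E: 156 − 1(84.55) = 71.45
  D: 0 + 1(84.55) = 84.55
  F: 0 + 1(84.55) = 84.55
Total out = 240.6 lbmol/h; y_F = 84.55 / 240.6 = 0.3515.

0.351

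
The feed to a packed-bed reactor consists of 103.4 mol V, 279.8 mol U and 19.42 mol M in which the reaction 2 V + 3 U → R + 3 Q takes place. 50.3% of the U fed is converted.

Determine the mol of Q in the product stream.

141 mol

U reacted = 0.503 × 279.8 = 140.7 mol; ν_U = −3, so ξ = 140.7/3 = 46.91 mol.
Outlet amounts (n = n₀ + ν ξ):
  V: 103.4 − 2(46.91) = 9.574
  U: 279.8 − 3(46.91) = 139.1
  R: 0 + 1(46.91) = 46.91
  Q: 0 + 3(46.91) = 140.7
  M: 19.42 (inert)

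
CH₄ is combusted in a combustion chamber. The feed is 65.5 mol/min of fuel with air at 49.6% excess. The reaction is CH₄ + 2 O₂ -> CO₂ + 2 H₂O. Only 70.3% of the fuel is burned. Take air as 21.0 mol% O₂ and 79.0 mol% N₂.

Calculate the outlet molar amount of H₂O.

92.1 mol/min

Stoichiometric O₂ = 2 × 65.5 = 131 mol/min; O₂ fed = 131 × 1.496 = 196 mol/min.
N₂ fed = 196 × 79/21 = 737.2 mol/min.
Fuel reacted = 0.703 × 65.5 → ξ = 46.05 mol/min.
Outlet (n = n₀ + ν ξ):
  CH₄: 65.5 − 1(46.05) = 19.45
  O₂: 196 − 2(46.05) = 103.9
  N₂: 737.2 (inert)
  CO₂: 0 + 1(46.05) = 46.05
  H₂O: 0 + 2(46.05) = 92.09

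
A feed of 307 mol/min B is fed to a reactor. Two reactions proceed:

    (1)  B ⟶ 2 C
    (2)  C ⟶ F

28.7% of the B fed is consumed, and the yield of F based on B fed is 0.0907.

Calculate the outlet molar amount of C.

Conversion of B: B consumed = 1ξ₁ = 0.287 × 307 → ξ₁ = 88.11 mol/min.
Yield of F: 1ξ₂ / 307 = 0.0907 → ξ₂ = 27.84 mol/min.
Outlet amounts (n = n₀ + Σ ν·ξ):
  B: 307 − 1(88.11) = 218.9
  C: 0 + 2(88.11) − 1(27.84) = 148.4
  F: 0 + 1(27.84) = 27.84

148 mol/min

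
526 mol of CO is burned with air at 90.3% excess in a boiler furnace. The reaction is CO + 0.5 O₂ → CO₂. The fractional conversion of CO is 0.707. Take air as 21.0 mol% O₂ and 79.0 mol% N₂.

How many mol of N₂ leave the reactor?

Stoichiometric O₂ = 0.5 × 526 = 263 mol; O₂ fed = 263 × 1.903 = 500.5 mol.
N₂ fed = 500.5 × 79/21 = 1883 mol.
Fuel reacted = 0.707 × 526 → ξ = 371.9 mol.
Outlet (n = n₀ + ν ξ):
  CO: 526 − 1(371.9) = 154.1
  O₂: 500.5 − 0.5(371.9) = 314.5
  N₂: 1883 (inert)
  CO₂: 0 + 1(371.9) = 371.9

1880 mol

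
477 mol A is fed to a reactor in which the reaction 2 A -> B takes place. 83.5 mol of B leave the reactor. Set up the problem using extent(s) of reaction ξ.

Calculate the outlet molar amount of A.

310 mol

For B: n = n₀ + 1ξ → 83.5 = 0 + 1ξ, giving ξ = 83.5 mol.
Outlet amounts (n = n₀ + ν ξ):
  A: 477 − 2(83.5) = 310
  B: 0 + 1(83.5) = 83.5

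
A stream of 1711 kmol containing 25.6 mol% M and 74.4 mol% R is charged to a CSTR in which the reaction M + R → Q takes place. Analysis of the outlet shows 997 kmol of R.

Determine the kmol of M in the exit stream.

162 kmol

For R: n = n₀ − 1ξ → 997 = 1273 − 1ξ, giving ξ = 276 kmol.
Outlet amounts (n = n₀ + ν ξ):
  M: 438 − 1(276) = 162
  R: 1273 − 1(276) = 997
  Q: 0 + 1(276) = 276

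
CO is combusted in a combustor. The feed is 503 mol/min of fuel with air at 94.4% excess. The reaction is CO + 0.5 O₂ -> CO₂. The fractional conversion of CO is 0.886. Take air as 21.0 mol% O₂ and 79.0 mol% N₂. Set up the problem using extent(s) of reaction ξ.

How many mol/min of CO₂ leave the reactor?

Stoichiometric O₂ = 0.5 × 503 = 251.5 mol/min; O₂ fed = 251.5 × 1.944 = 488.9 mol/min.
N₂ fed = 488.9 × 79/21 = 1839 mol/min.
Fuel reacted = 0.886 × 503 → ξ = 445.7 mol/min.
Outlet (n = n₀ + ν ξ):
  CO: 503 − 1(445.7) = 57.34
  O₂: 488.9 − 0.5(445.7) = 266.1
  N₂: 1839 (inert)
  CO₂: 0 + 1(445.7) = 445.7

446 mol/min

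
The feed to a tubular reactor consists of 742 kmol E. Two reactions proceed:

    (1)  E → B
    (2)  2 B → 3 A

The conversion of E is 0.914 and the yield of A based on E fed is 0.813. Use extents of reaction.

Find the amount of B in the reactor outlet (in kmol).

276 kmol

Conversion of E: E consumed = 1ξ₁ = 0.914 × 742 → ξ₁ = 678.2 kmol.
Yield of A: 3ξ₂ / 742 = 0.813 → ξ₂ = 201.1 kmol.
Outlet amounts (n = n₀ + Σ ν·ξ):
  E: 742 − 1(678.2) = 63.81
  B: 0 + 1(678.2) − 2(201.1) = 276
  A: 0 + 3(201.1) = 603.2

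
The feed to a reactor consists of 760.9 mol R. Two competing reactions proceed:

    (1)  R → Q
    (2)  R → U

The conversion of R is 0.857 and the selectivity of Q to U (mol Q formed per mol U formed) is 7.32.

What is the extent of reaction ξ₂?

ξ₂ = 78.4 mol

Conversion of R: R consumed = 0.857 × 760.9 = 652.1 mol = 1ξ₁ + 1ξ₂.
Selectivity: 1ξ₁ / (1ξ₂) = 7.32 → ξ₁ = 7.32 ξ₂.
Substitute: (1·7.32 + 1) ξ₂ = 652.1 → ξ₂ = 78.38 mol, ξ₁ = 573.7 mol.
Outlet amounts (n = n₀ + Σ ν·ξ):
  R: 760.9 − 1(573.7) − 1(78.38) = 108.8
  Q: 0 + 1(573.7) = 573.7
  U: 0 + 1(78.38) = 78.38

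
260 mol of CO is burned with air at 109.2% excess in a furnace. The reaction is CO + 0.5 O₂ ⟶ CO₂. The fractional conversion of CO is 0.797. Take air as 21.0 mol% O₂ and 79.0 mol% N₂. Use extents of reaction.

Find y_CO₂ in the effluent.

Stoichiometric O₂ = 0.5 × 260 = 130 mol; O₂ fed = 130 × 2.092 = 272 mol.
N₂ fed = 272 × 79/21 = 1023 mol.
Fuel reacted = 0.797 × 260 → ξ = 207.2 mol.
Outlet (n = n₀ + ν ξ):
  CO: 260 − 1(207.2) = 52.78
  O₂: 272 − 0.5(207.2) = 168.4
  N₂: 1023 (inert)
  CO₂: 0 + 1(207.2) = 207.2
Total out = 1451 mol; y_CO₂ = 207.2 / 1451 = 0.1428.

0.143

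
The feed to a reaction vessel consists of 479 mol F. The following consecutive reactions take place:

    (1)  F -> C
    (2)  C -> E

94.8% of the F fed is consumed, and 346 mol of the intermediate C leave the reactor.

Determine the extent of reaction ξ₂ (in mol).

Conversion of F: F consumed = 1ξ₁ = 0.948 × 479 → ξ₁ = 454.1 mol.
C balance: n_C = 0 + 1ξ₁ − 1ξ₂ = 346 → ξ₂ = (1·454.1 − 346)/1 = 108.1 mol.
Outlet amounts (n = n₀ + Σ ν·ξ):
  F: 479 − 1(454.1) = 24.91
  C: 0 + 1(454.1) − 1(108.1) = 346
  E: 0 + 1(108.1) = 108.1

ξ₂ = 108 mol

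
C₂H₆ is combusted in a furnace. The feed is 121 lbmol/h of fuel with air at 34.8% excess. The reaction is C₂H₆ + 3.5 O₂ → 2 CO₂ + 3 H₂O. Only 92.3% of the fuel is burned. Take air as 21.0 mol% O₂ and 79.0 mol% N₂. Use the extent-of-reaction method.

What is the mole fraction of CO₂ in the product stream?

0.0771

Stoichiometric O₂ = 3.5 × 121 = 423.5 lbmol/h; O₂ fed = 423.5 × 1.348 = 570.9 lbmol/h.
N₂ fed = 570.9 × 79/21 = 2148 lbmol/h.
Fuel reacted = 0.923 × 121 → ξ = 111.7 lbmol/h.
Outlet (n = n₀ + ν ξ):
  C₂H₆: 121 − 1(111.7) = 9.317
  O₂: 570.9 − 3.5(111.7) = 180
  N₂: 2148 (inert)
  CO₂: 0 + 2(111.7) = 223.4
  H₂O: 0 + 3(111.7) = 335
Total out = 2895 lbmol/h; y_CO₂ = 223.4 / 2895 = 0.07715.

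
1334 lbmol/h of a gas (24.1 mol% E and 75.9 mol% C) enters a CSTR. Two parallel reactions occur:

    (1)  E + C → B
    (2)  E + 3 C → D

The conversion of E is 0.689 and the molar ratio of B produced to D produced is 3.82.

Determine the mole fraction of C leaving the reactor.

0.685

Conversion of E: E consumed = 0.689 × 321.5 = 221.5 lbmol/h = 1ξ₁ + 1ξ₂.
Selectivity: 1ξ₁ / (1ξ₂) = 3.82 → ξ₁ = 3.82 ξ₂.
Substitute: (1·3.82 + 1) ξ₂ = 221.5 → ξ₂ = 45.96 lbmol/h, ξ₁ = 175.6 lbmol/h.
Outlet amounts (n = n₀ + Σ ν·ξ):
  E: 321.5 − 1(175.6) − 1(45.96) = 99.98
  C: 1013 − 1(175.6) − 3(45.96) = 699.1
  B: 0 + 1(175.6) = 175.6
  D: 0 + 1(45.96) = 45.96
Total out = 1021 lbmol/h; y_C = 699.1 / 1021 = 0.685.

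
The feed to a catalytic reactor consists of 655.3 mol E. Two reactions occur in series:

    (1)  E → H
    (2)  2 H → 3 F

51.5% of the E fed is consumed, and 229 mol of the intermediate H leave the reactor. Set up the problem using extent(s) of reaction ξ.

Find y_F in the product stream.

Conversion of E: E consumed = 1ξ₁ = 0.515 × 655.3 → ξ₁ = 337.5 mol.
H balance: n_H = 0 + 1ξ₁ − 2ξ₂ = 229 → ξ₂ = (1·337.5 − 229)/2 = 54.24 mol.
Outlet amounts (n = n₀ + Σ ν·ξ):
  E: 655.3 − 1(337.5) = 317.8
  H: 0 + 1(337.5) − 2(54.24) = 229
  F: 0 + 3(54.24) = 162.7
Total out = 709.5 mol; y_F = 162.7 / 709.5 = 0.2293.

0.229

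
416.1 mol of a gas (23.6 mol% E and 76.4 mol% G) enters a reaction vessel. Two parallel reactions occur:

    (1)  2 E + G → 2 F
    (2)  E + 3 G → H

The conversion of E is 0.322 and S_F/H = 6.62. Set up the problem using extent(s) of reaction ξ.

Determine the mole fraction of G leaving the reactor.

0.748

Conversion of E: E consumed = 0.322 × 98.2 = 31.62 mol = 2ξ₁ + 1ξ₂.
Selectivity: 2ξ₁ / (1ξ₂) = 6.62 → ξ₁ = 3.31 ξ₂.
Substitute: (2·3.31 + 1) ξ₂ = 31.62 → ξ₂ = 4.15 mol, ξ₁ = 13.74 mol.
Outlet amounts (n = n₀ + Σ ν·ξ):
  E: 98.2 − 2(13.74) − 1(4.15) = 66.58
  G: 317.9 − 1(13.74) − 3(4.15) = 291.7
  F: 0 + 2(13.74) = 27.47
  H: 0 + 1(4.15) = 4.15
Total out = 389.9 mol; y_G = 291.7 / 389.9 = 0.7482.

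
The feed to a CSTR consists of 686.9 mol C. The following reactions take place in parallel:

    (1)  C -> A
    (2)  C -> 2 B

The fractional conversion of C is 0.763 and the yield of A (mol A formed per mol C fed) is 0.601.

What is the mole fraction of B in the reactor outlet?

Yield of A: 1ξ₁ / 686.9 = 0.601 → ξ₁ = 412.8 mol.
Conversion of C: 1ξ₁ + 1ξ₂ = 0.763 × 686.9 = 524.1 → ξ₂ = 111.3 mol.
Outlet amounts (n = n₀ + Σ ν·ξ):
  C: 686.9 − 1(412.8) − 1(111.3) = 162.8
  A: 0 + 1(412.8) = 412.8
  B: 0 + 2(111.3) = 222.6
Total out = 798.2 mol; y_B = 222.6 / 798.2 = 0.2788.

0.279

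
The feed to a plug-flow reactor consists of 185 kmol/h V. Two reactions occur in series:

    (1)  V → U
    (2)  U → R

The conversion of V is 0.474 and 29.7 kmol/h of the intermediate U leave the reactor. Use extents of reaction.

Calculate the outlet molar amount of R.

58 kmol/h

Conversion of V: V consumed = 1ξ₁ = 0.474 × 185 → ξ₁ = 87.69 kmol/h.
U balance: n_U = 0 + 1ξ₁ − 1ξ₂ = 29.7 → ξ₂ = (1·87.69 − 29.7)/1 = 57.99 kmol/h.
Outlet amounts (n = n₀ + Σ ν·ξ):
  V: 185 − 1(87.69) = 97.31
  U: 0 + 1(87.69) − 1(57.99) = 29.7
  R: 0 + 1(57.99) = 57.99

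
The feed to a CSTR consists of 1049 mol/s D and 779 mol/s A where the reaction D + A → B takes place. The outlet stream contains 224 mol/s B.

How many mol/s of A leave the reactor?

For B: n = n₀ + 1ξ → 224 = 0 + 1ξ, giving ξ = 224 mol/s.
Outlet amounts (n = n₀ + ν ξ):
  D: 1049 − 1(224) = 825
  A: 779 − 1(224) = 555
  B: 0 + 1(224) = 224

555 mol/s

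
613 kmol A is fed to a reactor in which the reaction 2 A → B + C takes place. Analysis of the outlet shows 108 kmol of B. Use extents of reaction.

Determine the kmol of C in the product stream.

108 kmol

For B: n = n₀ + 1ξ → 108 = 0 + 1ξ, giving ξ = 108 kmol.
Outlet amounts (n = n₀ + ν ξ):
  A: 613 − 2(108) = 397
  B: 0 + 1(108) = 108
  C: 0 + 1(108) = 108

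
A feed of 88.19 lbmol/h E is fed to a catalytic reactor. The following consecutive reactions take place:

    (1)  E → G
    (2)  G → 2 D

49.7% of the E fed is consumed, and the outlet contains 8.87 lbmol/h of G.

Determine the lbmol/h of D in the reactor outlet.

69.9 lbmol/h

Conversion of E: E consumed = 1ξ₁ = 0.497 × 88.19 → ξ₁ = 43.83 lbmol/h.
G balance: n_G = 0 + 1ξ₁ − 1ξ₂ = 8.87 → ξ₂ = (1·43.83 − 8.87)/1 = 34.96 lbmol/h.
Outlet amounts (n = n₀ + Σ ν·ξ):
  E: 88.19 − 1(43.83) = 44.36
  G: 0 + 1(43.83) − 1(34.96) = 8.87
  D: 0 + 2(34.96) = 69.92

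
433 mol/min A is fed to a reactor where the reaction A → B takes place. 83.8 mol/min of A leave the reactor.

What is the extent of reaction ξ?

ξ = 349 mol/min

For A: n = n₀ − 1ξ → 83.8 = 433 − 1ξ, giving ξ = 349.2 mol/min.
Outlet amounts (n = n₀ + ν ξ):
  A: 433 − 1(349.2) = 83.8
  B: 0 + 1(349.2) = 349.2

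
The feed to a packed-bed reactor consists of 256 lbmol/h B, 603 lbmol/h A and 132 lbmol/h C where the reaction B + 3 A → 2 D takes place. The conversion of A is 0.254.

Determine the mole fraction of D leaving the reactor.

0.115

A reacted = 0.254 × 603 = 153.2 lbmol/h; ν_A = −3, so ξ = 153.2/3 = 51.05 lbmol/h.
Outlet amounts (n = n₀ + ν ξ):
  B: 256 − 1(51.05) = 204.9
  A: 603 − 3(51.05) = 449.8
  D: 0 + 2(51.05) = 102.1
  C: 132 (inert)
Total out = 888.9 lbmol/h; y_D = 102.1 / 888.9 = 0.1149.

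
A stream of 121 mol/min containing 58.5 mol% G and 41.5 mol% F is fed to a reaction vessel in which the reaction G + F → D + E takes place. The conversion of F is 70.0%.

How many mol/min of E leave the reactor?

F reacted = 0.7 × 50.22 = 35.15 mol/min; ν_F = −1, so ξ = 35.15/1 = 35.15 mol/min.
Outlet amounts (n = n₀ + ν ξ):
  G: 70.78 − 1(35.15) = 35.63
  F: 50.22 − 1(35.15) = 15.06
  D: 0 + 1(35.15) = 35.15
  E: 0 + 1(35.15) = 35.15

35.2 mol/min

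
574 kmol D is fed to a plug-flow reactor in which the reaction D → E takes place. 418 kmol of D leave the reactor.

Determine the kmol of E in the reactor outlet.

For D: n = n₀ − 1ξ → 418 = 574 − 1ξ, giving ξ = 156 kmol.
Outlet amounts (n = n₀ + ν ξ):
  D: 574 − 1(156) = 418
  E: 0 + 1(156) = 156

156 kmol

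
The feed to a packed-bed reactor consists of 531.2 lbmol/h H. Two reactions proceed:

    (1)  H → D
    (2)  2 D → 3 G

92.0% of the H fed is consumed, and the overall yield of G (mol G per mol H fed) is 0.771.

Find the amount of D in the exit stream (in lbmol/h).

216 lbmol/h

Conversion of H: H consumed = 1ξ₁ = 0.92 × 531.2 → ξ₁ = 488.7 lbmol/h.
Yield of G: 3ξ₂ / 531.2 = 0.771 → ξ₂ = 136.5 lbmol/h.
Outlet amounts (n = n₀ + Σ ν·ξ):
  H: 531.2 − 1(488.7) = 42.5
  D: 0 + 1(488.7) − 2(136.5) = 215.7
  G: 0 + 3(136.5) = 409.6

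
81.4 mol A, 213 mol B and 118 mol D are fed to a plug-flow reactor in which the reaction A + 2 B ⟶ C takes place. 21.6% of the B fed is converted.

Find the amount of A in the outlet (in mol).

B reacted = 0.216 × 213 = 46.01 mol; ν_B = −2, so ξ = 46.01/2 = 23 mol.
Outlet amounts (n = n₀ + ν ξ):
  A: 81.4 − 1(23) = 58.4
  B: 213 − 2(23) = 167
  C: 0 + 1(23) = 23
  D: 118 (inert)

58.4 mol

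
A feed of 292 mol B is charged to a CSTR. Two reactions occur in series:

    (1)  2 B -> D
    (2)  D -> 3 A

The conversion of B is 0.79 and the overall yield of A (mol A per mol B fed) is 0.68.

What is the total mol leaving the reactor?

309 mol

Conversion of B: B consumed = 2ξ₁ = 0.79 × 292 → ξ₁ = 115.3 mol.
Yield of A: 3ξ₂ / 292 = 0.68 → ξ₂ = 66.19 mol.
Outlet amounts (n = n₀ + Σ ν·ξ):
  B: 292 − 2(115.3) = 61.32
  D: 0 + 1(115.3) − 1(66.19) = 49.15
  A: 0 + 3(66.19) = 198.6
Total out = 61.32 + 49.15 + 198.6 = 309 mol.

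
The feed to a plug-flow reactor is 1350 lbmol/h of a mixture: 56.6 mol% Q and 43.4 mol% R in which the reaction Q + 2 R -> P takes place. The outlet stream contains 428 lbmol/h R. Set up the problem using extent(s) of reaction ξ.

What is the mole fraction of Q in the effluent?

0.575

For R: n = n₀ − 2ξ → 428 = 585.9 − 2ξ, giving ξ = 78.95 lbmol/h.
Outlet amounts (n = n₀ + ν ξ):
  Q: 764.1 − 1(78.95) = 685.2
  R: 585.9 − 2(78.95) = 428
  P: 0 + 1(78.95) = 78.95
Total out = 1192 lbmol/h; y_Q = 685.2 / 1192 = 0.5747.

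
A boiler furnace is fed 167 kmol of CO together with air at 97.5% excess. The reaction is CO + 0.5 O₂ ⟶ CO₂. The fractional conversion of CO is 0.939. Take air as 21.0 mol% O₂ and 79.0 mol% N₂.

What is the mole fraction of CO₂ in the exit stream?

Stoichiometric O₂ = 0.5 × 167 = 83.5 kmol; O₂ fed = 83.5 × 1.975 = 164.9 kmol.
N₂ fed = 164.9 × 79/21 = 620.4 kmol.
Fuel reacted = 0.939 × 167 → ξ = 156.8 kmol.
Outlet (n = n₀ + ν ξ):
  CO: 167 − 1(156.8) = 10.19
  O₂: 164.9 − 0.5(156.8) = 86.51
  N₂: 620.4 (inert)
  CO₂: 0 + 1(156.8) = 156.8
Total out = 873.9 kmol; y_CO₂ = 156.8 / 873.9 = 0.1794.

0.179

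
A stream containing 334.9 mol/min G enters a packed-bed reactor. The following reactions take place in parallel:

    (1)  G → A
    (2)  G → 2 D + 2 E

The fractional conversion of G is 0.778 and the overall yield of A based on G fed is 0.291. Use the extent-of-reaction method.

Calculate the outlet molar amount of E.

326 mol/min

Yield of A: 1ξ₁ / 334.9 = 0.291 → ξ₁ = 97.46 mol/min.
Conversion of G: 1ξ₁ + 1ξ₂ = 0.778 × 334.9 = 260.6 → ξ₂ = 163.1 mol/min.
Outlet amounts (n = n₀ + Σ ν·ξ):
  G: 334.9 − 1(97.46) − 1(163.1) = 74.35
  A: 0 + 1(97.46) = 97.46
  D: 0 + 2(163.1) = 326.2
  E: 0 + 2(163.1) = 326.2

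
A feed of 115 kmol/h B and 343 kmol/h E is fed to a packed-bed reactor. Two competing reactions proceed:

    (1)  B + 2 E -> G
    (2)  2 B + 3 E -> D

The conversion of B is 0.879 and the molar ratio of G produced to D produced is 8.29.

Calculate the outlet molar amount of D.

Conversion of B: B consumed = 0.879 × 115 = 101.1 kmol/h = 1ξ₁ + 2ξ₂.
Selectivity: 1ξ₁ / (1ξ₂) = 8.29 → ξ₁ = 8.29 ξ₂.
Substitute: (1·8.29 + 2) ξ₂ = 101.1 → ξ₂ = 9.824 kmol/h, ξ₁ = 81.44 kmol/h.
Outlet amounts (n = n₀ + Σ ν·ξ):
  B: 115 − 1(81.44) − 2(9.824) = 13.92
  E: 343 − 2(81.44) − 3(9.824) = 150.7
  G: 0 + 1(81.44) = 81.44
  D: 0 + 1(9.824) = 9.824

9.82 kmol/h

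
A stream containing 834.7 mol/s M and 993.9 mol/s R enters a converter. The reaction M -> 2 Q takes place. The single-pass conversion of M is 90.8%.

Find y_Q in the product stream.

M reacted = 0.908 × 834.7 = 757.9 mol/s; ν_M = −1, so ξ = 757.9/1 = 757.9 mol/s.
Outlet amounts (n = n₀ + ν ξ):
  M: 834.7 − 1(757.9) = 76.79
  Q: 0 + 2(757.9) = 1516
  R: 993.9 (inert)
Total out = 2587 mol/s; y_Q = 1516 / 2587 = 0.586.

0.586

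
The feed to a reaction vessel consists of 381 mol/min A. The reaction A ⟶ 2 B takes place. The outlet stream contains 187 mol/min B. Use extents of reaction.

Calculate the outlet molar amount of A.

For B: n = n₀ + 2ξ → 187 = 0 + 2ξ, giving ξ = 93.5 mol/min.
Outlet amounts (n = n₀ + ν ξ):
  A: 381 − 1(93.5) = 287.5
  B: 0 + 2(93.5) = 187

288 mol/min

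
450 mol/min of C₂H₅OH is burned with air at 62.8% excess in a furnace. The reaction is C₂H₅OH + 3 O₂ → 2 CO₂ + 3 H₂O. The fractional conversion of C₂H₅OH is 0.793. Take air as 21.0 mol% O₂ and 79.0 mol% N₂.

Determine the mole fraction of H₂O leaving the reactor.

0.095

Stoichiometric O₂ = 3 × 450 = 1350 mol/min; O₂ fed = 1350 × 1.628 = 2198 mol/min.
N₂ fed = 2198 × 79/21 = 8268 mol/min.
Fuel reacted = 0.793 × 450 → ξ = 356.9 mol/min.
Outlet (n = n₀ + ν ξ):
  C₂H₅OH: 450 − 1(356.9) = 93.15
  O₂: 2198 − 3(356.9) = 1127
  N₂: 8268 (inert)
  CO₂: 0 + 2(356.9) = 713.7
  H₂O: 0 + 3(356.9) = 1071
Total out = 11270 mol/min; y_H₂O = 1071 / 11270 = 0.09497.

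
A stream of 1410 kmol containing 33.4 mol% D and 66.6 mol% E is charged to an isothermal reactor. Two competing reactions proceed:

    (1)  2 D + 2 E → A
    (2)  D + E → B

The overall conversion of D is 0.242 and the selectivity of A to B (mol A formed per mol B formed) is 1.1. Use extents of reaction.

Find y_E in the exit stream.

Conversion of D: D consumed = 0.242 × 470.9 = 114 kmol = 2ξ₁ + 1ξ₂.
Selectivity: 1ξ₁ / (1ξ₂) = 1.1 → ξ₁ = 1.1 ξ₂.
Substitute: (2·1.1 + 1) ξ₂ = 114 → ξ₂ = 35.61 kmol, ξ₁ = 39.18 kmol.
Outlet amounts (n = n₀ + Σ ν·ξ):
  D: 470.9 − 2(39.18) − 1(35.61) = 357
  E: 939.1 − 2(39.18) − 1(35.61) = 825.1
  A: 0 + 1(39.18) = 39.18
  B: 0 + 1(35.61) = 35.61
Total out = 1257 kmol; y_E = 825.1 / 1257 = 0.6565.

0.656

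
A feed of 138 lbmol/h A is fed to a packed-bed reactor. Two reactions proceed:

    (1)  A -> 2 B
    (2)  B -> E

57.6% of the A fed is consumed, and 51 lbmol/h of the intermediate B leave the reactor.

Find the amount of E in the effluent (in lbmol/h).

Conversion of A: A consumed = 1ξ₁ = 0.576 × 138 → ξ₁ = 79.49 lbmol/h.
B balance: n_B = 0 + 2ξ₁ − 1ξ₂ = 51 → ξ₂ = (2·79.49 − 51)/1 = 108 lbmol/h.
Outlet amounts (n = n₀ + Σ ν·ξ):
  A: 138 − 1(79.49) = 58.51
  B: 0 + 2(79.49) − 1(108) = 51
  E: 0 + 1(108) = 108

108 lbmol/h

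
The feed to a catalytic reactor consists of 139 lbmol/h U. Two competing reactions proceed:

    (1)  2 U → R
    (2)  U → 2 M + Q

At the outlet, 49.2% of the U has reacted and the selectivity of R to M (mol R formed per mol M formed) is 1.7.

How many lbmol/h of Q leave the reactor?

8.77 lbmol/h

Conversion of U: U consumed = 0.492 × 139 = 68.39 lbmol/h = 2ξ₁ + 1ξ₂.
Selectivity: 1ξ₁ / (2ξ₂) = 1.7 → ξ₁ = 3.4 ξ₂.
Substitute: (2·3.4 + 1) ξ₂ = 68.39 → ξ₂ = 8.768 lbmol/h, ξ₁ = 29.81 lbmol/h.
Outlet amounts (n = n₀ + Σ ν·ξ):
  U: 139 − 2(29.81) − 1(8.768) = 70.61
  R: 0 + 1(29.81) = 29.81
  M: 0 + 2(8.768) = 17.54
  Q: 0 + 1(8.768) = 8.768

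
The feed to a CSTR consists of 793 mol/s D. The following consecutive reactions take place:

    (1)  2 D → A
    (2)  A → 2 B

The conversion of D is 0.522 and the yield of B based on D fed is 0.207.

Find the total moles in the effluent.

668 mol/s

Conversion of D: D consumed = 2ξ₁ = 0.522 × 793 → ξ₁ = 207 mol/s.
Yield of B: 2ξ₂ / 793 = 0.207 → ξ₂ = 82.08 mol/s.
Outlet amounts (n = n₀ + Σ ν·ξ):
  D: 793 − 2(207) = 379.1
  A: 0 + 1(207) − 1(82.08) = 124.9
  B: 0 + 2(82.08) = 164.2
Total out = 379.1 + 124.9 + 164.2 = 668.1 mol/s.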